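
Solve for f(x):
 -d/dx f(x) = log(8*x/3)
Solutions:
 f(x) = C1 - x*log(x) + x*log(3/8) + x


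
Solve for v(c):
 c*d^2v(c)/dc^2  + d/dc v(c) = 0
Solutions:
 v(c) = C1 + C2*log(c)


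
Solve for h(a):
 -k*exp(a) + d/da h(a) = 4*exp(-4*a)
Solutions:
 h(a) = C1 + k*exp(a) - exp(-4*a)


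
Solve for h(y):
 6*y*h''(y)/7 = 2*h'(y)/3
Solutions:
 h(y) = C1 + C2*y^(16/9)


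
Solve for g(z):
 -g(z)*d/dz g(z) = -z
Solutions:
 g(z) = -sqrt(C1 + z^2)
 g(z) = sqrt(C1 + z^2)


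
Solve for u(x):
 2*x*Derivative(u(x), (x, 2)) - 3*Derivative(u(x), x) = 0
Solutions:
 u(x) = C1 + C2*x^(5/2)


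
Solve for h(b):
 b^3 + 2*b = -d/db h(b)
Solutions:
 h(b) = C1 - b^4/4 - b^2


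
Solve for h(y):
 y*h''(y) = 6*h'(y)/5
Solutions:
 h(y) = C1 + C2*y^(11/5)


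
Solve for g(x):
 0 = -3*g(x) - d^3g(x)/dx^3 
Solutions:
 g(x) = C3*exp(-3^(1/3)*x) + (C1*sin(3^(5/6)*x/2) + C2*cos(3^(5/6)*x/2))*exp(3^(1/3)*x/2)


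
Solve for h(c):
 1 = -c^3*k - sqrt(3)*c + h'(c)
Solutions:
 h(c) = C1 + c^4*k/4 + sqrt(3)*c^2/2 + c


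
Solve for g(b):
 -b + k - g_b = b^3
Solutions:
 g(b) = C1 - b^4/4 - b^2/2 + b*k


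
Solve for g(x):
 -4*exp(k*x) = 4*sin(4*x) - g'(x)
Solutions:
 g(x) = C1 - cos(4*x) + 4*exp(k*x)/k


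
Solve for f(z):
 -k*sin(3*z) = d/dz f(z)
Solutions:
 f(z) = C1 + k*cos(3*z)/3


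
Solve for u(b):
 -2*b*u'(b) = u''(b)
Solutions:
 u(b) = C1 + C2*erf(b)


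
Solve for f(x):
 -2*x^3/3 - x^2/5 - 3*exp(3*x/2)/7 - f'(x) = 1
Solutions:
 f(x) = C1 - x^4/6 - x^3/15 - x - 2*exp(3*x/2)/7


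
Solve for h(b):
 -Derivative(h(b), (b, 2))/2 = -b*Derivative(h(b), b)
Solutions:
 h(b) = C1 + C2*erfi(b)


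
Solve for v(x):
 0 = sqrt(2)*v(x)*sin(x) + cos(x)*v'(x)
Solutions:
 v(x) = C1*cos(x)^(sqrt(2))


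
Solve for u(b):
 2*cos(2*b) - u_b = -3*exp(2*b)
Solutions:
 u(b) = C1 + 3*exp(2*b)/2 + sin(2*b)


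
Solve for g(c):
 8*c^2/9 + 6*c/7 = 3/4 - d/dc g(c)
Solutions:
 g(c) = C1 - 8*c^3/27 - 3*c^2/7 + 3*c/4


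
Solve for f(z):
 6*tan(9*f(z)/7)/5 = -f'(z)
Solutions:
 f(z) = -7*asin(C1*exp(-54*z/35))/9 + 7*pi/9
 f(z) = 7*asin(C1*exp(-54*z/35))/9


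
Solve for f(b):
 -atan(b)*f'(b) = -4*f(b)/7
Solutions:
 f(b) = C1*exp(4*Integral(1/atan(b), b)/7)


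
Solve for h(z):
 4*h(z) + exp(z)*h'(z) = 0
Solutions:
 h(z) = C1*exp(4*exp(-z))


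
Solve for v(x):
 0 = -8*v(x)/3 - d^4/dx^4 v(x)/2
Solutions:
 v(x) = (C1*sin(sqrt(2)*3^(3/4)*x/3) + C2*cos(sqrt(2)*3^(3/4)*x/3))*exp(-sqrt(2)*3^(3/4)*x/3) + (C3*sin(sqrt(2)*3^(3/4)*x/3) + C4*cos(sqrt(2)*3^(3/4)*x/3))*exp(sqrt(2)*3^(3/4)*x/3)


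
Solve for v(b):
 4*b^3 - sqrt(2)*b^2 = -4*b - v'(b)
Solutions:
 v(b) = C1 - b^4 + sqrt(2)*b^3/3 - 2*b^2


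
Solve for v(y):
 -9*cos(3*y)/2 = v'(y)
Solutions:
 v(y) = C1 - 3*sin(3*y)/2


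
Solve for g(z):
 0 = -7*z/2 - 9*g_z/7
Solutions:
 g(z) = C1 - 49*z^2/36


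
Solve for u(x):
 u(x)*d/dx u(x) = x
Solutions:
 u(x) = -sqrt(C1 + x^2)
 u(x) = sqrt(C1 + x^2)


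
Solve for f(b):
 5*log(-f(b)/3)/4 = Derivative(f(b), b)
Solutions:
 -4*Integral(1/(log(-_y) - log(3)), (_y, f(b)))/5 = C1 - b


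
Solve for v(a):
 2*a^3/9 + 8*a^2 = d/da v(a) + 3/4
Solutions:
 v(a) = C1 + a^4/18 + 8*a^3/3 - 3*a/4


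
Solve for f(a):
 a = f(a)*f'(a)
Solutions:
 f(a) = -sqrt(C1 + a^2)
 f(a) = sqrt(C1 + a^2)


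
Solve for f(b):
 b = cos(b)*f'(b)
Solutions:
 f(b) = C1 + Integral(b/cos(b), b)


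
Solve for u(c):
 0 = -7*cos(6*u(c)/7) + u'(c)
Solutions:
 -7*c - 7*log(sin(6*u(c)/7) - 1)/12 + 7*log(sin(6*u(c)/7) + 1)/12 = C1


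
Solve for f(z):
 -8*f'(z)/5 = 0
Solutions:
 f(z) = C1


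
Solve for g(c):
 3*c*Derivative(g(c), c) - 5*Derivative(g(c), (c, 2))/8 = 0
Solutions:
 g(c) = C1 + C2*erfi(2*sqrt(15)*c/5)


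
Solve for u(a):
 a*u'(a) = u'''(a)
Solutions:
 u(a) = C1 + Integral(C2*airyai(a) + C3*airybi(a), a)


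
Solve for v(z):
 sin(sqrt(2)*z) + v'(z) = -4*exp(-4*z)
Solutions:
 v(z) = C1 + sqrt(2)*cos(sqrt(2)*z)/2 + exp(-4*z)


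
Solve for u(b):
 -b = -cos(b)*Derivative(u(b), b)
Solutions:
 u(b) = C1 + Integral(b/cos(b), b)


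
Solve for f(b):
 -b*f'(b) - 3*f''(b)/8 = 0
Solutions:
 f(b) = C1 + C2*erf(2*sqrt(3)*b/3)


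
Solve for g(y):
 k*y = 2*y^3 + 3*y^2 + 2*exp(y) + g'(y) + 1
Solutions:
 g(y) = C1 + k*y^2/2 - y^4/2 - y^3 - y - 2*exp(y)


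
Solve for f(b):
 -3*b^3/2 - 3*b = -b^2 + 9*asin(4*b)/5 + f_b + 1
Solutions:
 f(b) = C1 - 3*b^4/8 + b^3/3 - 3*b^2/2 - 9*b*asin(4*b)/5 - b - 9*sqrt(1 - 16*b^2)/20


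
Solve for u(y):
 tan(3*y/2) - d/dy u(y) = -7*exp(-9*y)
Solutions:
 u(y) = C1 + log(tan(3*y/2)^2 + 1)/3 - 7*exp(-9*y)/9


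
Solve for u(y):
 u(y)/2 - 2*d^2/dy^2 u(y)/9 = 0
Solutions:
 u(y) = C1*exp(-3*y/2) + C2*exp(3*y/2)


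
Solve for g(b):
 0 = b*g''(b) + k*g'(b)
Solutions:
 g(b) = C1 + b^(1 - re(k))*(C2*sin(log(b)*Abs(im(k))) + C3*cos(log(b)*im(k)))


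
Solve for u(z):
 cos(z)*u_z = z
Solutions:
 u(z) = C1 + Integral(z/cos(z), z)


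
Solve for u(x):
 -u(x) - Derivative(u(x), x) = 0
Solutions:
 u(x) = C1*exp(-x)


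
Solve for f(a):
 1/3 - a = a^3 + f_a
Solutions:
 f(a) = C1 - a^4/4 - a^2/2 + a/3


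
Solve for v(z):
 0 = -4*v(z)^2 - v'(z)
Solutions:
 v(z) = 1/(C1 + 4*z)


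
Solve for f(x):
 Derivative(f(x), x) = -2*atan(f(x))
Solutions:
 Integral(1/atan(_y), (_y, f(x))) = C1 - 2*x


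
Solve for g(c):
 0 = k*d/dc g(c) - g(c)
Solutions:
 g(c) = C1*exp(c/k)


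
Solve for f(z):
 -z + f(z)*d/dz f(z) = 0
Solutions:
 f(z) = -sqrt(C1 + z^2)
 f(z) = sqrt(C1 + z^2)


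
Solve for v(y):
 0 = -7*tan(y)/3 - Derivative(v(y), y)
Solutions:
 v(y) = C1 + 7*log(cos(y))/3


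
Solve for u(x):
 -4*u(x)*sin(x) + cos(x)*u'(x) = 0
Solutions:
 u(x) = C1/cos(x)^4


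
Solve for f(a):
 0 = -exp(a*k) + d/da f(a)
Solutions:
 f(a) = C1 + exp(a*k)/k


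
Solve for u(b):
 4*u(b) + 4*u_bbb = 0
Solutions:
 u(b) = C3*exp(-b) + (C1*sin(sqrt(3)*b/2) + C2*cos(sqrt(3)*b/2))*exp(b/2)


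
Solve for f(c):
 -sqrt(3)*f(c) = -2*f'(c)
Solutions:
 f(c) = C1*exp(sqrt(3)*c/2)


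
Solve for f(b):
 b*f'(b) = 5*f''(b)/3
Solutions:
 f(b) = C1 + C2*erfi(sqrt(30)*b/10)


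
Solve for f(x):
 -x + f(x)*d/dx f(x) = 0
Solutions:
 f(x) = -sqrt(C1 + x^2)
 f(x) = sqrt(C1 + x^2)


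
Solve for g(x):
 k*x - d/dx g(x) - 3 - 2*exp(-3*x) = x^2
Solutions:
 g(x) = C1 + k*x^2/2 - x^3/3 - 3*x + 2*exp(-3*x)/3


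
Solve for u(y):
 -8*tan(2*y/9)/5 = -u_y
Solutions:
 u(y) = C1 - 36*log(cos(2*y/9))/5


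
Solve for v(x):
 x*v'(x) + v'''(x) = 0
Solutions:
 v(x) = C1 + Integral(C2*airyai(-x) + C3*airybi(-x), x)


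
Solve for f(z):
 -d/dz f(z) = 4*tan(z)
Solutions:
 f(z) = C1 + 4*log(cos(z))


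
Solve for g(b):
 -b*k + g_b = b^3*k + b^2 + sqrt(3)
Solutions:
 g(b) = C1 + b^4*k/4 + b^3/3 + b^2*k/2 + sqrt(3)*b


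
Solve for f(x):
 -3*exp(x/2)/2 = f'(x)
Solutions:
 f(x) = C1 - 3*exp(x/2)


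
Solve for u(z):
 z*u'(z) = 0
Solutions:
 u(z) = C1


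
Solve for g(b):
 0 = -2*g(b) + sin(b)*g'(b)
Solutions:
 g(b) = C1*(cos(b) - 1)/(cos(b) + 1)


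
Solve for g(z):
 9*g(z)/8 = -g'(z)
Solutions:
 g(z) = C1*exp(-9*z/8)


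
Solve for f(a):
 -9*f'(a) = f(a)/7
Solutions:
 f(a) = C1*exp(-a/63)


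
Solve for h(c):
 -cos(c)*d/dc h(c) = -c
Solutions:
 h(c) = C1 + Integral(c/cos(c), c)


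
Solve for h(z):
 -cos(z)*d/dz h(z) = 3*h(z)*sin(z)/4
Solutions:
 h(z) = C1*cos(z)^(3/4)


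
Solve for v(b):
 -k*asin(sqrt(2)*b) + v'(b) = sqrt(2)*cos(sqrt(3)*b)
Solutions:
 v(b) = C1 + k*(b*asin(sqrt(2)*b) + sqrt(2)*sqrt(1 - 2*b^2)/2) + sqrt(6)*sin(sqrt(3)*b)/3


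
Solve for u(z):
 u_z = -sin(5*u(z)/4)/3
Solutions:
 z/3 + 2*log(cos(5*u(z)/4) - 1)/5 - 2*log(cos(5*u(z)/4) + 1)/5 = C1


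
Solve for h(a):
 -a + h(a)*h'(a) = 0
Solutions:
 h(a) = -sqrt(C1 + a^2)
 h(a) = sqrt(C1 + a^2)


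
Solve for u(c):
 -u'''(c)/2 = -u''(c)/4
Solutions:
 u(c) = C1 + C2*c + C3*exp(c/2)


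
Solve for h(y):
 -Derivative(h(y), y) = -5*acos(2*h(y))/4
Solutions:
 Integral(1/acos(2*_y), (_y, h(y))) = C1 + 5*y/4


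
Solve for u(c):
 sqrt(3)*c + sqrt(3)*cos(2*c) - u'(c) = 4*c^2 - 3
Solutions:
 u(c) = C1 - 4*c^3/3 + sqrt(3)*c^2/2 + 3*c + sqrt(3)*sin(2*c)/2


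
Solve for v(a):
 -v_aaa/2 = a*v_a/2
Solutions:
 v(a) = C1 + Integral(C2*airyai(-a) + C3*airybi(-a), a)


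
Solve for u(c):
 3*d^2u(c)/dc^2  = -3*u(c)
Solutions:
 u(c) = C1*sin(c) + C2*cos(c)


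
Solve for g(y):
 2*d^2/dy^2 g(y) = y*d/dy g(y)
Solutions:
 g(y) = C1 + C2*erfi(y/2)


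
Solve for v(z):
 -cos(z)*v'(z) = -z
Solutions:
 v(z) = C1 + Integral(z/cos(z), z)


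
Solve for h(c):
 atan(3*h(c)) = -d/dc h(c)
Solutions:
 Integral(1/atan(3*_y), (_y, h(c))) = C1 - c


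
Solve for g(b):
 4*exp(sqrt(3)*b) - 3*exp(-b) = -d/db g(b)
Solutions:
 g(b) = C1 - 4*sqrt(3)*exp(sqrt(3)*b)/3 - 3*exp(-b)


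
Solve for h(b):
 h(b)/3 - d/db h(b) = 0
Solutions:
 h(b) = C1*exp(b/3)


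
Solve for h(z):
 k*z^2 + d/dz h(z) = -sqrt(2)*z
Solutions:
 h(z) = C1 - k*z^3/3 - sqrt(2)*z^2/2


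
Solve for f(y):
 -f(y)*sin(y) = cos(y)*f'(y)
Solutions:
 f(y) = C1*cos(y)


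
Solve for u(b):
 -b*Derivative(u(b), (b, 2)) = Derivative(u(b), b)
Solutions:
 u(b) = C1 + C2*log(b)


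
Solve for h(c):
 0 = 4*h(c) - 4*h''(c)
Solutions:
 h(c) = C1*exp(-c) + C2*exp(c)


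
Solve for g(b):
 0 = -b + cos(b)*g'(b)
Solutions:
 g(b) = C1 + Integral(b/cos(b), b)


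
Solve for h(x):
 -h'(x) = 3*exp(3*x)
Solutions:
 h(x) = C1 - exp(3*x)


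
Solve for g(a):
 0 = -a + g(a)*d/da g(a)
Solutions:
 g(a) = -sqrt(C1 + a^2)
 g(a) = sqrt(C1 + a^2)


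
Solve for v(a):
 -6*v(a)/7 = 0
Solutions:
 v(a) = 0


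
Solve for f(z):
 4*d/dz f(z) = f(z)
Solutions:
 f(z) = C1*exp(z/4)


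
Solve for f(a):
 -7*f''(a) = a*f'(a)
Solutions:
 f(a) = C1 + C2*erf(sqrt(14)*a/14)


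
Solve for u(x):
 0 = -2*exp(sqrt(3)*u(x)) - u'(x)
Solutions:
 u(x) = sqrt(3)*(2*log(1/(C1 + 2*x)) - log(3))/6


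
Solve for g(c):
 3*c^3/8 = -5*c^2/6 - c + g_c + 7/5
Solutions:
 g(c) = C1 + 3*c^4/32 + 5*c^3/18 + c^2/2 - 7*c/5


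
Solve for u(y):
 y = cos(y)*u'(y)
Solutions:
 u(y) = C1 + Integral(y/cos(y), y)


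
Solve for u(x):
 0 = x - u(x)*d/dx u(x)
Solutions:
 u(x) = -sqrt(C1 + x^2)
 u(x) = sqrt(C1 + x^2)


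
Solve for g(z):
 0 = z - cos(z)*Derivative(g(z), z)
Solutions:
 g(z) = C1 + Integral(z/cos(z), z)


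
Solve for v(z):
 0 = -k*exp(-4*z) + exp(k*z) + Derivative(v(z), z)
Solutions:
 v(z) = C1 - k*exp(-4*z)/4 - exp(k*z)/k


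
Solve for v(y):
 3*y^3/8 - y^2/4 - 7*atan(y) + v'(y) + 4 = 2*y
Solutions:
 v(y) = C1 - 3*y^4/32 + y^3/12 + y^2 + 7*y*atan(y) - 4*y - 7*log(y^2 + 1)/2


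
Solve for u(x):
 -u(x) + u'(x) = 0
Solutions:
 u(x) = C1*exp(x)


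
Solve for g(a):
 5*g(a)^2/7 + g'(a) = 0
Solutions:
 g(a) = 7/(C1 + 5*a)


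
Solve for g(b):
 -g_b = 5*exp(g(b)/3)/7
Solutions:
 g(b) = 3*log(1/(C1 + 5*b)) + 3*log(21)


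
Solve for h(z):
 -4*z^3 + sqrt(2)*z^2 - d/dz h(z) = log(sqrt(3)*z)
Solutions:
 h(z) = C1 - z^4 + sqrt(2)*z^3/3 - z*log(z) - z*log(3)/2 + z


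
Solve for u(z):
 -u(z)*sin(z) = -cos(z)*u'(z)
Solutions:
 u(z) = C1/cos(z)


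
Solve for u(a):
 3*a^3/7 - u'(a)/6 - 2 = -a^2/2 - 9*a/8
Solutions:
 u(a) = C1 + 9*a^4/14 + a^3 + 27*a^2/8 - 12*a


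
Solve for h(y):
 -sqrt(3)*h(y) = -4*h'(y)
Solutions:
 h(y) = C1*exp(sqrt(3)*y/4)


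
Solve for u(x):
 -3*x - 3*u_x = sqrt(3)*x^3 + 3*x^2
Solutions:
 u(x) = C1 - sqrt(3)*x^4/12 - x^3/3 - x^2/2


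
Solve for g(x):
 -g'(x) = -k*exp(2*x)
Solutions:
 g(x) = C1 + k*exp(2*x)/2


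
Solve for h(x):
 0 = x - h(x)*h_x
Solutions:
 h(x) = -sqrt(C1 + x^2)
 h(x) = sqrt(C1 + x^2)


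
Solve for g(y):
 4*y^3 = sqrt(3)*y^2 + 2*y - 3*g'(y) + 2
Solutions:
 g(y) = C1 - y^4/3 + sqrt(3)*y^3/9 + y^2/3 + 2*y/3


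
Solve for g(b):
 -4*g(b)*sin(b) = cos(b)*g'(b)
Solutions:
 g(b) = C1*cos(b)^4


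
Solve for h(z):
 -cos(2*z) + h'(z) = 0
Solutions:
 h(z) = C1 + sin(2*z)/2


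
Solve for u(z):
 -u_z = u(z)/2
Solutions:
 u(z) = C1*exp(-z/2)


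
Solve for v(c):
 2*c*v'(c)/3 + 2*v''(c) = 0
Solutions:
 v(c) = C1 + C2*erf(sqrt(6)*c/6)


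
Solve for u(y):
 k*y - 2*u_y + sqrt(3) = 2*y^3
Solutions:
 u(y) = C1 + k*y^2/4 - y^4/4 + sqrt(3)*y/2


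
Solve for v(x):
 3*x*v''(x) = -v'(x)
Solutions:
 v(x) = C1 + C2*x^(2/3)


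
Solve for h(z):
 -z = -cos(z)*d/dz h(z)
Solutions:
 h(z) = C1 + Integral(z/cos(z), z)


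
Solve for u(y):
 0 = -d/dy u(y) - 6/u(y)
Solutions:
 u(y) = -sqrt(C1 - 12*y)
 u(y) = sqrt(C1 - 12*y)


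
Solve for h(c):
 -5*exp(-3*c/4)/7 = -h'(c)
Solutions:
 h(c) = C1 - 20*exp(-3*c/4)/21


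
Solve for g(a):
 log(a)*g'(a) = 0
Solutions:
 g(a) = C1


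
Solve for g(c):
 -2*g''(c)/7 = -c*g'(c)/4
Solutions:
 g(c) = C1 + C2*erfi(sqrt(7)*c/4)


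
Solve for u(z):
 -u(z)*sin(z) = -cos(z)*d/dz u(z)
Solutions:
 u(z) = C1/cos(z)


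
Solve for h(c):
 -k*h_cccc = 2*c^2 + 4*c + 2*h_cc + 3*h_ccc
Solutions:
 h(c) = C1 + C2*c + C3*exp(c*(sqrt(9 - 8*k) - 3)/(2*k)) + C4*exp(-c*(sqrt(9 - 8*k) + 3)/(2*k)) - c^4/12 + c^3/6 + c^2*(2*k - 3)/4


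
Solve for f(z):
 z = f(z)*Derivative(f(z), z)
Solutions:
 f(z) = -sqrt(C1 + z^2)
 f(z) = sqrt(C1 + z^2)


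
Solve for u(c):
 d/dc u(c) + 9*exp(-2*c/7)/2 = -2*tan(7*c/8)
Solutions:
 u(c) = C1 - 8*log(tan(7*c/8)^2 + 1)/7 + 63*exp(-2*c/7)/4


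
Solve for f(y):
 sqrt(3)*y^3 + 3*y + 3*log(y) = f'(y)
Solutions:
 f(y) = C1 + sqrt(3)*y^4/4 + 3*y^2/2 + 3*y*log(y) - 3*y


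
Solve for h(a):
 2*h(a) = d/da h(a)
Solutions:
 h(a) = C1*exp(2*a)


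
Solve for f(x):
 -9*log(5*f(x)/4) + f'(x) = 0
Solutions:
 Integral(1/(-log(_y) - log(5) + 2*log(2)), (_y, f(x)))/9 = C1 - x


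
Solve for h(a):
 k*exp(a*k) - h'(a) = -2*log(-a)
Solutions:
 h(a) = C1 + 2*a*log(-a) - 2*a + exp(a*k)


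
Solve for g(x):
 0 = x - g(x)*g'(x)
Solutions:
 g(x) = -sqrt(C1 + x^2)
 g(x) = sqrt(C1 + x^2)


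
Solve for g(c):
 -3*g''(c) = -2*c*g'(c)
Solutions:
 g(c) = C1 + C2*erfi(sqrt(3)*c/3)


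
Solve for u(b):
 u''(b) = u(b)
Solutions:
 u(b) = C1*exp(-b) + C2*exp(b)


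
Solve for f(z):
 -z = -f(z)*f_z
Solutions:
 f(z) = -sqrt(C1 + z^2)
 f(z) = sqrt(C1 + z^2)


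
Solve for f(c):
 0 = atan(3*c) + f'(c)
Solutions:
 f(c) = C1 - c*atan(3*c) + log(9*c^2 + 1)/6


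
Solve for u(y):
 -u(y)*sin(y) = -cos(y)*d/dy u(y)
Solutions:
 u(y) = C1/cos(y)


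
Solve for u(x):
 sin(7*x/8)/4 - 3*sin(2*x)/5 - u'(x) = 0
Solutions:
 u(x) = C1 - 2*cos(7*x/8)/7 + 3*cos(2*x)/10


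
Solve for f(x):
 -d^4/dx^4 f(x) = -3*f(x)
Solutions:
 f(x) = C1*exp(-3^(1/4)*x) + C2*exp(3^(1/4)*x) + C3*sin(3^(1/4)*x) + C4*cos(3^(1/4)*x)


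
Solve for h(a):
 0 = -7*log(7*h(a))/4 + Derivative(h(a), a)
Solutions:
 -4*Integral(1/(log(_y) + log(7)), (_y, h(a)))/7 = C1 - a


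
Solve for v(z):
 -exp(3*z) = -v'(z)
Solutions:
 v(z) = C1 + exp(3*z)/3


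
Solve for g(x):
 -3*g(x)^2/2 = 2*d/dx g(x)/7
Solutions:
 g(x) = 4/(C1 + 21*x)


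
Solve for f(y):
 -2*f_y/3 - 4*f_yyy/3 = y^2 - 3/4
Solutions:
 f(y) = C1 + C2*sin(sqrt(2)*y/2) + C3*cos(sqrt(2)*y/2) - y^3/2 + 57*y/8


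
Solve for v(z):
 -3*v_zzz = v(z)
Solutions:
 v(z) = C3*exp(-3^(2/3)*z/3) + (C1*sin(3^(1/6)*z/2) + C2*cos(3^(1/6)*z/2))*exp(3^(2/3)*z/6)


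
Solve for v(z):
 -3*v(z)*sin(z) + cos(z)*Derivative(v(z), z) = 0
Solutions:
 v(z) = C1/cos(z)^3


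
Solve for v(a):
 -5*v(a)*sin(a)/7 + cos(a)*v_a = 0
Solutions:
 v(a) = C1/cos(a)^(5/7)


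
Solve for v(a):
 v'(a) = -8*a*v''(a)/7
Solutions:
 v(a) = C1 + C2*a^(1/8)


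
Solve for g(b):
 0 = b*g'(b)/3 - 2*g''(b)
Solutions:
 g(b) = C1 + C2*erfi(sqrt(3)*b/6)


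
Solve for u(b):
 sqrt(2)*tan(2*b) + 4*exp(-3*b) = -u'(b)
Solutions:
 u(b) = C1 - sqrt(2)*log(tan(2*b)^2 + 1)/4 + 4*exp(-3*b)/3


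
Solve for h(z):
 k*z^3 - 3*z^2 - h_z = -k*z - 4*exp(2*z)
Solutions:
 h(z) = C1 + k*z^4/4 + k*z^2/2 - z^3 + 2*exp(2*z)


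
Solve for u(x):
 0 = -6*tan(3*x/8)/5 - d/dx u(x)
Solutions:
 u(x) = C1 + 16*log(cos(3*x/8))/5


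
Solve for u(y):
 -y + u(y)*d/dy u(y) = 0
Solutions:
 u(y) = -sqrt(C1 + y^2)
 u(y) = sqrt(C1 + y^2)


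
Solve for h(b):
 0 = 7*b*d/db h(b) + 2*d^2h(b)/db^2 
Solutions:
 h(b) = C1 + C2*erf(sqrt(7)*b/2)


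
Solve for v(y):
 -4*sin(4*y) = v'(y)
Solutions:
 v(y) = C1 + cos(4*y)


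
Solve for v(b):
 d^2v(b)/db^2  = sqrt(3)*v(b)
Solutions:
 v(b) = C1*exp(-3^(1/4)*b) + C2*exp(3^(1/4)*b)


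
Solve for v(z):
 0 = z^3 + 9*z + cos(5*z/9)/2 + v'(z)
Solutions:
 v(z) = C1 - z^4/4 - 9*z^2/2 - 9*sin(5*z/9)/10


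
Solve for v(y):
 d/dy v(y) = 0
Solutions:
 v(y) = C1


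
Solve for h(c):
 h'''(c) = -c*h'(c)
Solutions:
 h(c) = C1 + Integral(C2*airyai(-c) + C3*airybi(-c), c)


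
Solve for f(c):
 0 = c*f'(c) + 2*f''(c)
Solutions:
 f(c) = C1 + C2*erf(c/2)


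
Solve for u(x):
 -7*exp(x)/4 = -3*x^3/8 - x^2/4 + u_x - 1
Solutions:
 u(x) = C1 + 3*x^4/32 + x^3/12 + x - 7*exp(x)/4


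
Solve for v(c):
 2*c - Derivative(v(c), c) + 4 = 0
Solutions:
 v(c) = C1 + c^2 + 4*c


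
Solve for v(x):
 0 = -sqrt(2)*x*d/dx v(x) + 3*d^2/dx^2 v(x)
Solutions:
 v(x) = C1 + C2*erfi(2^(3/4)*sqrt(3)*x/6)


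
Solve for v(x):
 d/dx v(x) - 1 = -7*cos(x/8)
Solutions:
 v(x) = C1 + x - 56*sin(x/8)


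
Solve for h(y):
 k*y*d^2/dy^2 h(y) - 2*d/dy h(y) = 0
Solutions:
 h(y) = C1 + y^(((re(k) + 2)*re(k) + im(k)^2)/(re(k)^2 + im(k)^2))*(C2*sin(2*log(y)*Abs(im(k))/(re(k)^2 + im(k)^2)) + C3*cos(2*log(y)*im(k)/(re(k)^2 + im(k)^2)))


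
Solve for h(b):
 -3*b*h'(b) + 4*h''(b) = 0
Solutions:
 h(b) = C1 + C2*erfi(sqrt(6)*b/4)


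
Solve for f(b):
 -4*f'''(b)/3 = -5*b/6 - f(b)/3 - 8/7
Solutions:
 f(b) = C3*exp(2^(1/3)*b/2) - 5*b/2 + (C1*sin(2^(1/3)*sqrt(3)*b/4) + C2*cos(2^(1/3)*sqrt(3)*b/4))*exp(-2^(1/3)*b/4) - 24/7


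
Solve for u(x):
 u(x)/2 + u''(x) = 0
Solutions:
 u(x) = C1*sin(sqrt(2)*x/2) + C2*cos(sqrt(2)*x/2)


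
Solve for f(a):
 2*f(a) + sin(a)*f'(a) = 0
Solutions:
 f(a) = C1*(cos(a) + 1)/(cos(a) - 1)


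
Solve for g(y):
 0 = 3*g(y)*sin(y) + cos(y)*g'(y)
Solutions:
 g(y) = C1*cos(y)^3


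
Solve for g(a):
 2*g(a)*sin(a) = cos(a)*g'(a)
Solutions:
 g(a) = C1/cos(a)^2


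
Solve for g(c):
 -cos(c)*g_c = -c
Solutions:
 g(c) = C1 + Integral(c/cos(c), c)


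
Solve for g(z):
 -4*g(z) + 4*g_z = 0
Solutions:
 g(z) = C1*exp(z)


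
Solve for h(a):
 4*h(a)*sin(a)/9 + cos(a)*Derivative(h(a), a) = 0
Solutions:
 h(a) = C1*cos(a)^(4/9)


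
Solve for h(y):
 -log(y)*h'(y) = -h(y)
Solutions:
 h(y) = C1*exp(li(y))


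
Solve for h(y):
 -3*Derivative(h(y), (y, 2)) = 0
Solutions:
 h(y) = C1 + C2*y


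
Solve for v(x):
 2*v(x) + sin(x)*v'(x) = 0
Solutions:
 v(x) = C1*(cos(x) + 1)/(cos(x) - 1)


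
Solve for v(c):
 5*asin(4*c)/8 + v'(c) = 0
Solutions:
 v(c) = C1 - 5*c*asin(4*c)/8 - 5*sqrt(1 - 16*c^2)/32


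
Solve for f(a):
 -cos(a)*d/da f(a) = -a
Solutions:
 f(a) = C1 + Integral(a/cos(a), a)


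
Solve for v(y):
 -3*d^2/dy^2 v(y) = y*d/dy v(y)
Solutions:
 v(y) = C1 + C2*erf(sqrt(6)*y/6)


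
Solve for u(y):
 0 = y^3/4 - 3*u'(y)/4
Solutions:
 u(y) = C1 + y^4/12


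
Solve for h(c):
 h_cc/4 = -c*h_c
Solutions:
 h(c) = C1 + C2*erf(sqrt(2)*c)


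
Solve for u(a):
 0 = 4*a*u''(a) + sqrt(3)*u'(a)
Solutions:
 u(a) = C1 + C2*a^(1 - sqrt(3)/4)


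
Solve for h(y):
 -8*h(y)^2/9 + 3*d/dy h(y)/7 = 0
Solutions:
 h(y) = -27/(C1 + 56*y)


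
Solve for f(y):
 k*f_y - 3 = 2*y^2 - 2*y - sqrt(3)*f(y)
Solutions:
 f(y) = C1*exp(-sqrt(3)*y/k) + 4*sqrt(3)*k^2/9 - 4*k*y/3 + 2*k/3 + 2*sqrt(3)*y^2/3 - 2*sqrt(3)*y/3 + sqrt(3)


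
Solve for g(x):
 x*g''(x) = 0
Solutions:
 g(x) = C1 + C2*x


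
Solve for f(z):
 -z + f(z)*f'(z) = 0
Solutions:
 f(z) = -sqrt(C1 + z^2)
 f(z) = sqrt(C1 + z^2)


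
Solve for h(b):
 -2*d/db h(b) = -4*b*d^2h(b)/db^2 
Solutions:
 h(b) = C1 + C2*b^(3/2)


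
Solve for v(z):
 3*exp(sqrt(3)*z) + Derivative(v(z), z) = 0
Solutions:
 v(z) = C1 - sqrt(3)*exp(sqrt(3)*z)


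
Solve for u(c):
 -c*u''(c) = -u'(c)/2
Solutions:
 u(c) = C1 + C2*c^(3/2)


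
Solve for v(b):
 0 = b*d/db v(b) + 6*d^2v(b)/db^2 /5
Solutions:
 v(b) = C1 + C2*erf(sqrt(15)*b/6)


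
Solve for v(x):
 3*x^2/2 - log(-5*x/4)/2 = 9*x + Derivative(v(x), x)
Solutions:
 v(x) = C1 + x^3/2 - 9*x^2/2 - x*log(-x)/2 + x*(-log(5)/2 + 1/2 + log(2))


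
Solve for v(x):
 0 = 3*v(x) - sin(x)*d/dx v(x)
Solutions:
 v(x) = C1*(cos(x) - 1)^(3/2)/(cos(x) + 1)^(3/2)


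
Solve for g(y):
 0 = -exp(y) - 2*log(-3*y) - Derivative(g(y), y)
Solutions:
 g(y) = C1 - 2*y*log(-y) + 2*y*(1 - log(3)) - exp(y)


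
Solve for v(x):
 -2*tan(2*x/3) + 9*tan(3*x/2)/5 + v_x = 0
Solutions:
 v(x) = C1 - 3*log(cos(2*x/3)) + 6*log(cos(3*x/2))/5


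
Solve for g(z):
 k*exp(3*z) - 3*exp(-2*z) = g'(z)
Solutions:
 g(z) = C1 + k*exp(3*z)/3 + 3*exp(-2*z)/2


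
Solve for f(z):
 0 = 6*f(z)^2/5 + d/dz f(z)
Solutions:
 f(z) = 5/(C1 + 6*z)


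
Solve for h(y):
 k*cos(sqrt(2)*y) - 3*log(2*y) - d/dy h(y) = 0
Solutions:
 h(y) = C1 + sqrt(2)*k*sin(sqrt(2)*y)/2 - 3*y*log(y) - 3*y*log(2) + 3*y


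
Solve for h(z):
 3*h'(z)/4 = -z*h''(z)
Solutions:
 h(z) = C1 + C2*z^(1/4)


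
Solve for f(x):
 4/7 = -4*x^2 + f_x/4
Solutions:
 f(x) = C1 + 16*x^3/3 + 16*x/7


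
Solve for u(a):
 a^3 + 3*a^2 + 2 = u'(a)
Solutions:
 u(a) = C1 + a^4/4 + a^3 + 2*a


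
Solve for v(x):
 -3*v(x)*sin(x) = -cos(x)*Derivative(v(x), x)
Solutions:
 v(x) = C1/cos(x)^3


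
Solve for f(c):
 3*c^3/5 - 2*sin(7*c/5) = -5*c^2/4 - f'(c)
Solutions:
 f(c) = C1 - 3*c^4/20 - 5*c^3/12 - 10*cos(7*c/5)/7


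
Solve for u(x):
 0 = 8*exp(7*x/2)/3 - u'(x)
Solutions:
 u(x) = C1 + 16*exp(7*x/2)/21


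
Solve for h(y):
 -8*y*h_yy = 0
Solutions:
 h(y) = C1 + C2*y


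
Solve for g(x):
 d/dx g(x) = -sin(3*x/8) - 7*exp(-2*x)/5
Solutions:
 g(x) = C1 + 8*cos(3*x/8)/3 + 7*exp(-2*x)/10


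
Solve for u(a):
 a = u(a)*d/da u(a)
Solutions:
 u(a) = -sqrt(C1 + a^2)
 u(a) = sqrt(C1 + a^2)


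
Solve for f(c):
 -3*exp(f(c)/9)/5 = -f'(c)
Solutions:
 f(c) = 9*log(-1/(C1 + 3*c)) + 9*log(45)


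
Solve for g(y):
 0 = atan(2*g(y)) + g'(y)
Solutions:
 Integral(1/atan(2*_y), (_y, g(y))) = C1 - y


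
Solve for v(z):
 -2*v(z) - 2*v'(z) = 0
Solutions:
 v(z) = C1*exp(-z)


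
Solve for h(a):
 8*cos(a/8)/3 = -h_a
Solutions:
 h(a) = C1 - 64*sin(a/8)/3


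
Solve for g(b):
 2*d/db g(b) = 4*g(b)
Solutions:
 g(b) = C1*exp(2*b)


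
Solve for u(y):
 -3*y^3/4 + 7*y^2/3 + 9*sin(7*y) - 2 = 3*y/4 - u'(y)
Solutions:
 u(y) = C1 + 3*y^4/16 - 7*y^3/9 + 3*y^2/8 + 2*y + 9*cos(7*y)/7


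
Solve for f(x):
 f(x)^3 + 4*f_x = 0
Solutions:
 f(x) = -sqrt(2)*sqrt(-1/(C1 - x))
 f(x) = sqrt(2)*sqrt(-1/(C1 - x))


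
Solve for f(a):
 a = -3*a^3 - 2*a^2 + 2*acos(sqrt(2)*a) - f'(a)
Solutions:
 f(a) = C1 - 3*a^4/4 - 2*a^3/3 - a^2/2 + 2*a*acos(sqrt(2)*a) - sqrt(2)*sqrt(1 - 2*a^2)


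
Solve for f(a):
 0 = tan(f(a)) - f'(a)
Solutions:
 f(a) = pi - asin(C1*exp(a))
 f(a) = asin(C1*exp(a))


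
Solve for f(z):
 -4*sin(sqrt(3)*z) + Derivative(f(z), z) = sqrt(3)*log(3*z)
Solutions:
 f(z) = C1 + sqrt(3)*z*(log(z) - 1) + sqrt(3)*z*log(3) - 4*sqrt(3)*cos(sqrt(3)*z)/3


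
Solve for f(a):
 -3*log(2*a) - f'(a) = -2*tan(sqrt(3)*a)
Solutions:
 f(a) = C1 - 3*a*log(a) - 3*a*log(2) + 3*a - 2*sqrt(3)*log(cos(sqrt(3)*a))/3


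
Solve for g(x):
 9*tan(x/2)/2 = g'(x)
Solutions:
 g(x) = C1 - 9*log(cos(x/2))


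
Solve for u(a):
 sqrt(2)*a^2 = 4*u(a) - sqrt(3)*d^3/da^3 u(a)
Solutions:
 u(a) = C3*exp(2^(2/3)*3^(5/6)*a/3) + sqrt(2)*a^2/4 + (C1*sin(2^(2/3)*3^(1/3)*a/2) + C2*cos(2^(2/3)*3^(1/3)*a/2))*exp(-2^(2/3)*3^(5/6)*a/6)


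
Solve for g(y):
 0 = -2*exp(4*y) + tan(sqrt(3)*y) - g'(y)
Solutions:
 g(y) = C1 - exp(4*y)/2 - sqrt(3)*log(cos(sqrt(3)*y))/3


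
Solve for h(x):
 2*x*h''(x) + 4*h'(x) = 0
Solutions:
 h(x) = C1 + C2/x


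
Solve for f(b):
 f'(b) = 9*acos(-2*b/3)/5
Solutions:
 f(b) = C1 + 9*b*acos(-2*b/3)/5 + 9*sqrt(9 - 4*b^2)/10


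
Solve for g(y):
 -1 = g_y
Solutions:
 g(y) = C1 - y


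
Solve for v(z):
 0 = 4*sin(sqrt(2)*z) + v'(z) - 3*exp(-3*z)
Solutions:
 v(z) = C1 + 2*sqrt(2)*cos(sqrt(2)*z) - exp(-3*z)


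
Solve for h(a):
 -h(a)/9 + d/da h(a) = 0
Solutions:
 h(a) = C1*exp(a/9)


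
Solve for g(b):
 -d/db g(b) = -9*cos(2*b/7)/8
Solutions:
 g(b) = C1 + 63*sin(2*b/7)/16


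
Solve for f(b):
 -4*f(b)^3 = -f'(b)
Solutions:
 f(b) = -sqrt(2)*sqrt(-1/(C1 + 4*b))/2
 f(b) = sqrt(2)*sqrt(-1/(C1 + 4*b))/2


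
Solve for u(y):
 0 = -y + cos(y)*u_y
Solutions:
 u(y) = C1 + Integral(y/cos(y), y)


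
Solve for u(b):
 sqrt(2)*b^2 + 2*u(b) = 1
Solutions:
 u(b) = -sqrt(2)*b^2/2 + 1/2


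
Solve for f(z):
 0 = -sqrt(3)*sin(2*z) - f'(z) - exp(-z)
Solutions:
 f(z) = C1 + sqrt(3)*cos(2*z)/2 + exp(-z)


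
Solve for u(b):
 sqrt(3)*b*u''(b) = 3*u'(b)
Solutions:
 u(b) = C1 + C2*b^(1 + sqrt(3))


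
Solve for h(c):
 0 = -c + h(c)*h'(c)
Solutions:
 h(c) = -sqrt(C1 + c^2)
 h(c) = sqrt(C1 + c^2)


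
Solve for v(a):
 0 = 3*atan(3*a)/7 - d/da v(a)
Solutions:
 v(a) = C1 + 3*a*atan(3*a)/7 - log(9*a^2 + 1)/14


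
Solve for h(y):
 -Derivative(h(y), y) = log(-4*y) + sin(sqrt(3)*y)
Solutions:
 h(y) = C1 - y*log(-y) - 2*y*log(2) + y + sqrt(3)*cos(sqrt(3)*y)/3


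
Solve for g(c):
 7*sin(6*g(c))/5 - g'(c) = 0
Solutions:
 -7*c/5 + log(cos(6*g(c)) - 1)/12 - log(cos(6*g(c)) + 1)/12 = C1


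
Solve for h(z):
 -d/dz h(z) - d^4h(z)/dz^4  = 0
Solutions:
 h(z) = C1 + C4*exp(-z) + (C2*sin(sqrt(3)*z/2) + C3*cos(sqrt(3)*z/2))*exp(z/2)


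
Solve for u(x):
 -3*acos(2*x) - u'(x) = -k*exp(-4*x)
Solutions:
 u(x) = C1 - k*exp(-4*x)/4 - 3*x*acos(2*x) + 3*sqrt(1 - 4*x^2)/2


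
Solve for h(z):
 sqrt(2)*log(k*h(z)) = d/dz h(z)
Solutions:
 li(k*h(z))/k = C1 + sqrt(2)*z


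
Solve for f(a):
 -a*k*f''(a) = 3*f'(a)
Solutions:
 f(a) = C1 + a^(((re(k) - 3)*re(k) + im(k)^2)/(re(k)^2 + im(k)^2))*(C2*sin(3*log(a)*Abs(im(k))/(re(k)^2 + im(k)^2)) + C3*cos(3*log(a)*im(k)/(re(k)^2 + im(k)^2)))


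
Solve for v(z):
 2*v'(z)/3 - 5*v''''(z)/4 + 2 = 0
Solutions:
 v(z) = C1 + C4*exp(2*15^(2/3)*z/15) - 3*z + (C2*sin(3^(1/6)*5^(2/3)*z/5) + C3*cos(3^(1/6)*5^(2/3)*z/5))*exp(-15^(2/3)*z/15)


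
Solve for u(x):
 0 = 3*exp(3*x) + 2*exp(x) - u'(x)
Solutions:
 u(x) = C1 + exp(3*x) + 2*exp(x)


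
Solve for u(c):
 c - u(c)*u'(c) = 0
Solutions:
 u(c) = -sqrt(C1 + c^2)
 u(c) = sqrt(C1 + c^2)


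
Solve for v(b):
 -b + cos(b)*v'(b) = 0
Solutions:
 v(b) = C1 + Integral(b/cos(b), b)


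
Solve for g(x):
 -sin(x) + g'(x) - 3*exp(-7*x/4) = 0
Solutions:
 g(x) = C1 - cos(x) - 12*exp(-7*x/4)/7


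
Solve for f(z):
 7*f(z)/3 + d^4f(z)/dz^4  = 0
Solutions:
 f(z) = (C1*sin(sqrt(2)*3^(3/4)*7^(1/4)*z/6) + C2*cos(sqrt(2)*3^(3/4)*7^(1/4)*z/6))*exp(-sqrt(2)*3^(3/4)*7^(1/4)*z/6) + (C3*sin(sqrt(2)*3^(3/4)*7^(1/4)*z/6) + C4*cos(sqrt(2)*3^(3/4)*7^(1/4)*z/6))*exp(sqrt(2)*3^(3/4)*7^(1/4)*z/6)


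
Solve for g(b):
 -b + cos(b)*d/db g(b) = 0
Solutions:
 g(b) = C1 + Integral(b/cos(b), b)


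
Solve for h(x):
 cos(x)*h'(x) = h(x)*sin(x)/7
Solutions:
 h(x) = C1/cos(x)^(1/7)


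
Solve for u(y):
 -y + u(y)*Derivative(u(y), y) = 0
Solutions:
 u(y) = -sqrt(C1 + y^2)
 u(y) = sqrt(C1 + y^2)


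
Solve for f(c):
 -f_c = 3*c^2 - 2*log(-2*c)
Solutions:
 f(c) = C1 - c^3 + 2*c*log(-c) + 2*c*(-1 + log(2))


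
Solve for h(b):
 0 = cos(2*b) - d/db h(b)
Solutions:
 h(b) = C1 + sin(2*b)/2


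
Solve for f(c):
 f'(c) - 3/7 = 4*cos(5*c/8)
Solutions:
 f(c) = C1 + 3*c/7 + 32*sin(5*c/8)/5


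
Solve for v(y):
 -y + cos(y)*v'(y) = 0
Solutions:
 v(y) = C1 + Integral(y/cos(y), y)


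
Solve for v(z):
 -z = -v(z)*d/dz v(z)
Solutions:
 v(z) = -sqrt(C1 + z^2)
 v(z) = sqrt(C1 + z^2)


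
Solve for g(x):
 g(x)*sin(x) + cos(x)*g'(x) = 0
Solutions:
 g(x) = C1*cos(x)


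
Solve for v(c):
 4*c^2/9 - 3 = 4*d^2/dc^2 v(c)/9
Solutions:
 v(c) = C1 + C2*c + c^4/12 - 27*c^2/8


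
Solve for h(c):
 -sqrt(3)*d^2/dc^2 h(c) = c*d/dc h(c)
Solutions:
 h(c) = C1 + C2*erf(sqrt(2)*3^(3/4)*c/6)


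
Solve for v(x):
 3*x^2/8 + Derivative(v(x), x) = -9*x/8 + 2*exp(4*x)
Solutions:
 v(x) = C1 - x^3/8 - 9*x^2/16 + exp(4*x)/2


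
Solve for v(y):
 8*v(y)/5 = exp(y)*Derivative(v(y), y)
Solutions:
 v(y) = C1*exp(-8*exp(-y)/5)


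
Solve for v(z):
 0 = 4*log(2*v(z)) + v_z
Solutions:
 Integral(1/(log(_y) + log(2)), (_y, v(z)))/4 = C1 - z


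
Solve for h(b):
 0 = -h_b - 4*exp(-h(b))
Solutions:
 h(b) = log(C1 - 4*b)


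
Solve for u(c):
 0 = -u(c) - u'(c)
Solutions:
 u(c) = C1*exp(-c)


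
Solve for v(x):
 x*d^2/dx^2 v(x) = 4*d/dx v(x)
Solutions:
 v(x) = C1 + C2*x^5


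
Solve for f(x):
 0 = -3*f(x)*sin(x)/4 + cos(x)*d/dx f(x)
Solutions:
 f(x) = C1/cos(x)^(3/4)


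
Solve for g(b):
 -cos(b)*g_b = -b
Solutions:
 g(b) = C1 + Integral(b/cos(b), b)


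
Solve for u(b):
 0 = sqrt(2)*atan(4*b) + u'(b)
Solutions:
 u(b) = C1 - sqrt(2)*(b*atan(4*b) - log(16*b^2 + 1)/8)


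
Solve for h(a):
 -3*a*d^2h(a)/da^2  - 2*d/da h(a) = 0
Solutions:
 h(a) = C1 + C2*a^(1/3)


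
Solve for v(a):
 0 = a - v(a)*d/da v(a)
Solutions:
 v(a) = -sqrt(C1 + a^2)
 v(a) = sqrt(C1 + a^2)


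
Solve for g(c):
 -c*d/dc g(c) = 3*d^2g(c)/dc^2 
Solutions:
 g(c) = C1 + C2*erf(sqrt(6)*c/6)


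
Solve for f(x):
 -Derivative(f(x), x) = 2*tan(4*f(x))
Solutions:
 f(x) = -asin(C1*exp(-8*x))/4 + pi/4
 f(x) = asin(C1*exp(-8*x))/4


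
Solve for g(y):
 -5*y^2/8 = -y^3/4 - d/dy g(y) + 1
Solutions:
 g(y) = C1 - y^4/16 + 5*y^3/24 + y


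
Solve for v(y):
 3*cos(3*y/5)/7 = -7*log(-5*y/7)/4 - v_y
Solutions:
 v(y) = C1 - 7*y*log(-y)/4 - 7*y*log(5)/4 + 7*y/4 + 7*y*log(7)/4 - 5*sin(3*y/5)/7


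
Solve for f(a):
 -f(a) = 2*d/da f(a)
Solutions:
 f(a) = C1*exp(-a/2)


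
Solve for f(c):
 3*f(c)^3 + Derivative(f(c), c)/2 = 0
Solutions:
 f(c) = -sqrt(2)*sqrt(-1/(C1 - 6*c))/2
 f(c) = sqrt(2)*sqrt(-1/(C1 - 6*c))/2


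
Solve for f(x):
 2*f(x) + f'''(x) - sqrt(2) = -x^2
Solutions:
 f(x) = C3*exp(-2^(1/3)*x) - x^2/2 + (C1*sin(2^(1/3)*sqrt(3)*x/2) + C2*cos(2^(1/3)*sqrt(3)*x/2))*exp(2^(1/3)*x/2) + sqrt(2)/2


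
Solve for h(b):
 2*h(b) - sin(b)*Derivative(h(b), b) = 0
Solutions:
 h(b) = C1*(cos(b) - 1)/(cos(b) + 1)


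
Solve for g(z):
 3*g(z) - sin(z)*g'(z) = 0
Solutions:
 g(z) = C1*(cos(z) - 1)^(3/2)/(cos(z) + 1)^(3/2)


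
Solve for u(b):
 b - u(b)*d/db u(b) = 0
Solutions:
 u(b) = -sqrt(C1 + b^2)
 u(b) = sqrt(C1 + b^2)


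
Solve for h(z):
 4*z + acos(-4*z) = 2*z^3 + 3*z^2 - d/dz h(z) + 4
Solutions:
 h(z) = C1 + z^4/2 + z^3 - 2*z^2 - z*acos(-4*z) + 4*z - sqrt(1 - 16*z^2)/4


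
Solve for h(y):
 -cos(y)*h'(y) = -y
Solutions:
 h(y) = C1 + Integral(y/cos(y), y)


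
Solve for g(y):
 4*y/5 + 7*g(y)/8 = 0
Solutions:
 g(y) = -32*y/35


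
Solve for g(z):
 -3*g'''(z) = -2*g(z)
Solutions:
 g(z) = C3*exp(2^(1/3)*3^(2/3)*z/3) + (C1*sin(2^(1/3)*3^(1/6)*z/2) + C2*cos(2^(1/3)*3^(1/6)*z/2))*exp(-2^(1/3)*3^(2/3)*z/6)


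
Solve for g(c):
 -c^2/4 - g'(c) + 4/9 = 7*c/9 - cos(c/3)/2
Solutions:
 g(c) = C1 - c^3/12 - 7*c^2/18 + 4*c/9 + 3*sin(c/3)/2


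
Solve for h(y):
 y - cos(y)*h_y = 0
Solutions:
 h(y) = C1 + Integral(y/cos(y), y)


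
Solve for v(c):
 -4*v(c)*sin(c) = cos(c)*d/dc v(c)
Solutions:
 v(c) = C1*cos(c)^4


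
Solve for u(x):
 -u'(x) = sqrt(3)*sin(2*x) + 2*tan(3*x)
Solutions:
 u(x) = C1 + 2*log(cos(3*x))/3 + sqrt(3)*cos(2*x)/2


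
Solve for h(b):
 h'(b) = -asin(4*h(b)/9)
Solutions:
 Integral(1/asin(4*_y/9), (_y, h(b))) = C1 - b


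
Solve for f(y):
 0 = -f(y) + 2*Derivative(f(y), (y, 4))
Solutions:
 f(y) = C1*exp(-2^(3/4)*y/2) + C2*exp(2^(3/4)*y/2) + C3*sin(2^(3/4)*y/2) + C4*cos(2^(3/4)*y/2)


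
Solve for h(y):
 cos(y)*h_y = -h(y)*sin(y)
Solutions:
 h(y) = C1*cos(y)


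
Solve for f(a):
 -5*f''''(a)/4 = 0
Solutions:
 f(a) = C1 + C2*a + C3*a^2 + C4*a^3


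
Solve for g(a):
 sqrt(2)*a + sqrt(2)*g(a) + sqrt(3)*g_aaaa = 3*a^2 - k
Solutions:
 g(a) = 3*sqrt(2)*a^2/2 - a - sqrt(2)*k/2 + (C1*sin(2^(5/8)*3^(7/8)*a/6) + C2*cos(2^(5/8)*3^(7/8)*a/6))*exp(-2^(5/8)*3^(7/8)*a/6) + (C3*sin(2^(5/8)*3^(7/8)*a/6) + C4*cos(2^(5/8)*3^(7/8)*a/6))*exp(2^(5/8)*3^(7/8)*a/6)


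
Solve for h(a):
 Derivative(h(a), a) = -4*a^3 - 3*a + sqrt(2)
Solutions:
 h(a) = C1 - a^4 - 3*a^2/2 + sqrt(2)*a


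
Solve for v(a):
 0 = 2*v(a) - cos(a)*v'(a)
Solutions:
 v(a) = C1*(sin(a) + 1)/(sin(a) - 1)


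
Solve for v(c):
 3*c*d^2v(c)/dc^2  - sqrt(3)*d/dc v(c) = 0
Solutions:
 v(c) = C1 + C2*c^(sqrt(3)/3 + 1)


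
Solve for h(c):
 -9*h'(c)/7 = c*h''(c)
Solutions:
 h(c) = C1 + C2/c^(2/7)


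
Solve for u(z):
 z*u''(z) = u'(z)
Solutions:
 u(z) = C1 + C2*z^2


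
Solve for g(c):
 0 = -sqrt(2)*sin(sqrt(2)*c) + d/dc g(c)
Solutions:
 g(c) = C1 - cos(sqrt(2)*c)


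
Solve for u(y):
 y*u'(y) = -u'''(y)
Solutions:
 u(y) = C1 + Integral(C2*airyai(-y) + C3*airybi(-y), y)


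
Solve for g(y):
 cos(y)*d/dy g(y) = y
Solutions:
 g(y) = C1 + Integral(y/cos(y), y)


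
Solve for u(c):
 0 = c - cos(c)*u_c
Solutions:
 u(c) = C1 + Integral(c/cos(c), c)


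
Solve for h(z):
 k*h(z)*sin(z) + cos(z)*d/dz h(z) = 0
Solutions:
 h(z) = C1*exp(k*log(cos(z)))


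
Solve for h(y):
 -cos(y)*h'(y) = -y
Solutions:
 h(y) = C1 + Integral(y/cos(y), y)


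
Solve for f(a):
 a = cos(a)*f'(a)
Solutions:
 f(a) = C1 + Integral(a/cos(a), a)


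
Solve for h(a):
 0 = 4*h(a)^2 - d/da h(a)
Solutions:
 h(a) = -1/(C1 + 4*a)


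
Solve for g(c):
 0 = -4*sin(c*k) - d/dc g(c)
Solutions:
 g(c) = C1 + 4*cos(c*k)/k


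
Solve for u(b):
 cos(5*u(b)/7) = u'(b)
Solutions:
 -b - 7*log(sin(5*u(b)/7) - 1)/10 + 7*log(sin(5*u(b)/7) + 1)/10 = C1


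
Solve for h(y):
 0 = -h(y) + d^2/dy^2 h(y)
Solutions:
 h(y) = C1*exp(-y) + C2*exp(y)


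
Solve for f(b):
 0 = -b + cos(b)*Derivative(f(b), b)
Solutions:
 f(b) = C1 + Integral(b/cos(b), b)


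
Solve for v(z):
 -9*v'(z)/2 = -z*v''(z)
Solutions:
 v(z) = C1 + C2*z^(11/2)


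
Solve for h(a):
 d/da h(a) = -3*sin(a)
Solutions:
 h(a) = C1 + 3*cos(a)


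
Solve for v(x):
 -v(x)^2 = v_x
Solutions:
 v(x) = 1/(C1 + x)


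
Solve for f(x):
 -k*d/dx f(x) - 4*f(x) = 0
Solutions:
 f(x) = C1*exp(-4*x/k)


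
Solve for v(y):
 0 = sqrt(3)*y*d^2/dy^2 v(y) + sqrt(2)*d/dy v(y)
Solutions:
 v(y) = C1 + C2*y^(1 - sqrt(6)/3)


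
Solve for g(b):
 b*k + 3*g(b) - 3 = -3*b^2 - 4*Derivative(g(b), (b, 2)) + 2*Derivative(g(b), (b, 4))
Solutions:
 g(b) = C1*exp(-b*sqrt(1 + sqrt(10)/2)) + C2*exp(b*sqrt(1 + sqrt(10)/2)) + C3*sin(b*sqrt(-1 + sqrt(10)/2)) + C4*cos(b*sqrt(-1 + sqrt(10)/2)) - b^2 - b*k/3 + 11/3


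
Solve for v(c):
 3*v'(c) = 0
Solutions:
 v(c) = C1


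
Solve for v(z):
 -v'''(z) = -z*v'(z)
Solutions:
 v(z) = C1 + Integral(C2*airyai(z) + C3*airybi(z), z)


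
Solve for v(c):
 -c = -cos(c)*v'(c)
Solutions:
 v(c) = C1 + Integral(c/cos(c), c)


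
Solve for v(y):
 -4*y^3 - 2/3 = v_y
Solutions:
 v(y) = C1 - y^4 - 2*y/3


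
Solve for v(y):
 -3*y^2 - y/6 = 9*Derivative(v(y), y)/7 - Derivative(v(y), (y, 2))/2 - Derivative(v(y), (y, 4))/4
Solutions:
 v(y) = C1 + C2*exp(-y*(-7*2^(2/3)*63^(1/3)/(81 + sqrt(6855))^(1/3) + 294^(1/3)*(81 + sqrt(6855))^(1/3))/42)*sin(3^(1/6)*y*(21*2^(2/3)*7^(1/3)/(81 + sqrt(6855))^(1/3) + 3^(2/3)*98^(1/3)*(81 + sqrt(6855))^(1/3))/42) + C3*exp(-y*(-7*2^(2/3)*63^(1/3)/(81 + sqrt(6855))^(1/3) + 294^(1/3)*(81 + sqrt(6855))^(1/3))/42)*cos(3^(1/6)*y*(21*2^(2/3)*7^(1/3)/(81 + sqrt(6855))^(1/3) + 3^(2/3)*98^(1/3)*(81 + sqrt(6855))^(1/3))/42) + C4*exp(y*(-7*2^(2/3)*63^(1/3)/(81 + sqrt(6855))^(1/3) + 294^(1/3)*(81 + sqrt(6855))^(1/3))/21) - 7*y^3/9 - 35*y^2/36 - 245*y/324


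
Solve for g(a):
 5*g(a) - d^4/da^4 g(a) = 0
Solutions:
 g(a) = C1*exp(-5^(1/4)*a) + C2*exp(5^(1/4)*a) + C3*sin(5^(1/4)*a) + C4*cos(5^(1/4)*a)


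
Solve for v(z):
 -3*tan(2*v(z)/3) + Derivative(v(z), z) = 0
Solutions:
 v(z) = -3*asin(C1*exp(2*z))/2 + 3*pi/2
 v(z) = 3*asin(C1*exp(2*z))/2


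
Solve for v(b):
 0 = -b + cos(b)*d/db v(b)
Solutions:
 v(b) = C1 + Integral(b/cos(b), b)


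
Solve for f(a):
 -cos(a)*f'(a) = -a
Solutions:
 f(a) = C1 + Integral(a/cos(a), a)


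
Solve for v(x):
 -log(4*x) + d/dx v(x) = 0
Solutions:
 v(x) = C1 + x*log(x) - x + x*log(4)


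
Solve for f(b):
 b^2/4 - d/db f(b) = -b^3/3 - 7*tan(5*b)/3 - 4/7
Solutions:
 f(b) = C1 + b^4/12 + b^3/12 + 4*b/7 - 7*log(cos(5*b))/15


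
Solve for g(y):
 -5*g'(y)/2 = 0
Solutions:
 g(y) = C1


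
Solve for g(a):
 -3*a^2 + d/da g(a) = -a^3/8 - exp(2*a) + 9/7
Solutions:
 g(a) = C1 - a^4/32 + a^3 + 9*a/7 - exp(2*a)/2


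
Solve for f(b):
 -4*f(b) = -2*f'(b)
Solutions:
 f(b) = C1*exp(2*b)


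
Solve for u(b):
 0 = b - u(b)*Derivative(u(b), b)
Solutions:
 u(b) = -sqrt(C1 + b^2)
 u(b) = sqrt(C1 + b^2)


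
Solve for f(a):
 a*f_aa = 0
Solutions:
 f(a) = C1 + C2*a


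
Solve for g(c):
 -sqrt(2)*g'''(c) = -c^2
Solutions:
 g(c) = C1 + C2*c + C3*c^2 + sqrt(2)*c^5/120


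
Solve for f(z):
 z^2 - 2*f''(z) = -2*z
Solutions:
 f(z) = C1 + C2*z + z^4/24 + z^3/6


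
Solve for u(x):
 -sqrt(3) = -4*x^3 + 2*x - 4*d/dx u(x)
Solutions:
 u(x) = C1 - x^4/4 + x^2/4 + sqrt(3)*x/4


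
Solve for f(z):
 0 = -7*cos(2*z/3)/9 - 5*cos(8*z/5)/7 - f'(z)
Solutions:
 f(z) = C1 - 7*sin(2*z/3)/6 - 25*sin(8*z/5)/56


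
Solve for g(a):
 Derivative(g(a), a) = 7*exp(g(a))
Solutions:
 g(a) = log(-1/(C1 + 7*a))


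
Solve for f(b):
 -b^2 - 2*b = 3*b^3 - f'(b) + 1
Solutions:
 f(b) = C1 + 3*b^4/4 + b^3/3 + b^2 + b


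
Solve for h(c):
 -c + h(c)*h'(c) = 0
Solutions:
 h(c) = -sqrt(C1 + c^2)
 h(c) = sqrt(C1 + c^2)


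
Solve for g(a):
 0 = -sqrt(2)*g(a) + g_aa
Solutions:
 g(a) = C1*exp(-2^(1/4)*a) + C2*exp(2^(1/4)*a)


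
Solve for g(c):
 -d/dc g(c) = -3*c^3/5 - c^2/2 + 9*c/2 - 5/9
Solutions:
 g(c) = C1 + 3*c^4/20 + c^3/6 - 9*c^2/4 + 5*c/9


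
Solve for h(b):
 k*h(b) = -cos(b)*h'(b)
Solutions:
 h(b) = C1*exp(k*(log(sin(b) - 1) - log(sin(b) + 1))/2)


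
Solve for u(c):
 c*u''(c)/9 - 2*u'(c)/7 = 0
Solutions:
 u(c) = C1 + C2*c^(25/7)


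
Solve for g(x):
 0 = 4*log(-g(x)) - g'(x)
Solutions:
 -li(-g(x)) = C1 + 4*x


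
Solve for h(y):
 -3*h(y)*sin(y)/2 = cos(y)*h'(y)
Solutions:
 h(y) = C1*cos(y)^(3/2)


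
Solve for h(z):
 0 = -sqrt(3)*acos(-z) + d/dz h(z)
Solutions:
 h(z) = C1 + sqrt(3)*(z*acos(-z) + sqrt(1 - z^2))
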